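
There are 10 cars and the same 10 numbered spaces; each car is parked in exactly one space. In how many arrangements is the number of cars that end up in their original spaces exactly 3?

Choose which 3 of the 10 are fixed: C(10,3) = 120.
The remaining 7 must be deranged: !7 = 1854.
Total: 120 × 1854 = 222480.

222480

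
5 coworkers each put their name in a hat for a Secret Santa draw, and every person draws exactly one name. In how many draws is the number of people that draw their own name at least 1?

76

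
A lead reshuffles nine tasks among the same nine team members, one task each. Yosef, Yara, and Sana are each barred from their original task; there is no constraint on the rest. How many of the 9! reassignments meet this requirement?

256320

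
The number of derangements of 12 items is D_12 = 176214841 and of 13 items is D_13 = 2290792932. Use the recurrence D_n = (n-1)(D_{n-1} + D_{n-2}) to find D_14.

D_14 = (14-1)·(D_13 + D_12) = 13·(2290792932 + 176214841) = 13·2467007773 = 32071101049.

32071101049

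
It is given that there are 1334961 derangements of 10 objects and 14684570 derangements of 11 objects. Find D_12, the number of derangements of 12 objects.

176214841

D_12 = (12-1)·(D_11 + D_10) = 11·(14684570 + 1334961) = 11·16019531 = 176214841.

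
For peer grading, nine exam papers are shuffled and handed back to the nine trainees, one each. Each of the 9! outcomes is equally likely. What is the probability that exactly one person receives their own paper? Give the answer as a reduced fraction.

Favorable outcomes: C(9,1)·!8 = 9·14833 = 133497.
Total outcomes: 9! = 362880.
Probability = 133497/362880 = 2119/5760.

2119/5760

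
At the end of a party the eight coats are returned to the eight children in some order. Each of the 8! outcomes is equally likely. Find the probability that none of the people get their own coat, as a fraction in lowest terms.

Favorable outcomes: !8 = 14833.
Total outcomes: 8! = 40320.
Probability = 14833/40320 = 2119/5760.

2119/5760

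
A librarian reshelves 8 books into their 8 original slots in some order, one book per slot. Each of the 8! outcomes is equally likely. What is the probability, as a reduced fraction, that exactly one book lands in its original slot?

103/280

Favorable outcomes: C(8,1)·!7 = 8·1854 = 14832.
Total outcomes: 8! = 40320.
Probability = 14832/40320 = 103/280.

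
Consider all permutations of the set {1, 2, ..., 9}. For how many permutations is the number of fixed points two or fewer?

Sum C(9,i)·!(9-i) for i = 0..2:
  i=0: C(9,0)·!9 = 1·133496 = 133496
  i=1: C(9,1)·!8 = 9·14833 = 133497
  i=2: C(9,2)·!7 = 36·1854 = 66744
Total = 333737.

333737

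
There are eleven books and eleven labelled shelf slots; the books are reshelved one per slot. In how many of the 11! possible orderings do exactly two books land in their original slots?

Pick the 2 fixed positions: C(11,2) = 55 ways.
The other 9 form a derangement: !9 = 133496.
Total: 55 × 133496 = 7342280.

7342280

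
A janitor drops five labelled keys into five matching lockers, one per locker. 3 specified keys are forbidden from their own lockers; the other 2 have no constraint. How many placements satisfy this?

64

Let A_j be the event that the j-th constrained one is fixed. By inclusion-exclusion over the 3 events:
Σ_{j=0}^{3} (-1)^j C(3,j)(5-j)!
= C(3,0)·5! - C(3,1)·4! + C(3,2)·3! - C(3,3)·2!
= 120 - 72 + 18 - 2
= 64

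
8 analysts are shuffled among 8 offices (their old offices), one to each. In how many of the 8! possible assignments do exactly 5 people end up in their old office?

112

Pick the 5 fixed positions: C(8,5) = 56 ways.
The other 3 form a derangement: !3 = 2.
Total: 56 × 2 = 112.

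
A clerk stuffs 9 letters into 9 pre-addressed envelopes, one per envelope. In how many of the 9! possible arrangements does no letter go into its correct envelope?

Recurrence: !9 = 8·(!8 + !7).
!9 = 8·(14833 + 1854) = 8·16687 = 133496

133496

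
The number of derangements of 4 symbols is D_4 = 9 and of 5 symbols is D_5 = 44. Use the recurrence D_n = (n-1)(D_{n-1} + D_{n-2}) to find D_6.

265

D_6 = (6-1)·(D_5 + D_4) = 5·(44 + 9) = 5·53 = 265.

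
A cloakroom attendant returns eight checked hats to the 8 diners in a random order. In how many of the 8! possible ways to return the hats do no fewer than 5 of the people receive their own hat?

141

Sum C(8,i)·!(8-i) for i = 5..8:
  i=5: C(8,5)·!3 = 56·2 = 112
  i=6: C(8,6)·!2 = 28·1 = 28
  i=7: C(8,7)·!1 = 8·0 = 0
  i=8: C(8,8)·!0 = 1·1 = 1
Total = 141.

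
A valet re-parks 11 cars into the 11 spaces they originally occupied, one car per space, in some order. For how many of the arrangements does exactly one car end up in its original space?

14684571

Choose which one of the 11 is fixed: C(11,1) = 11.
The remaining 10 must be deranged: !10 = 1334961.
Total: 11 × 1334961 = 14684571.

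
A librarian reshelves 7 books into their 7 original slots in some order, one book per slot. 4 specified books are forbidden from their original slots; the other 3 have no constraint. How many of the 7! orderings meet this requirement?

Let A_j be the event that the j-th constrained one is fixed. By inclusion-exclusion over the 4 events:
Σ_{j=0}^{4} (-1)^j C(4,j)(7-j)!
= C(4,0)·7! - C(4,1)·6! + C(4,2)·5! - C(4,3)·4! + C(4,4)·3!
= 5040 - 2880 + 720 - 96 + 6
= 2790

2790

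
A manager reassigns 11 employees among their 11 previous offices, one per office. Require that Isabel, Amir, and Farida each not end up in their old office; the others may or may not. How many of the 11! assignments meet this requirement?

Inclusion-exclusion on the 3 forbidden self-matches:
Σ_{j=0}^{3} (-1)^j C(3,j)(11-j)!
= C(3,0)·11! - C(3,1)·10! + C(3,2)·9! - C(3,3)·8!
= 39916800 - 10886400 + 1088640 - 40320
= 30078720

30078720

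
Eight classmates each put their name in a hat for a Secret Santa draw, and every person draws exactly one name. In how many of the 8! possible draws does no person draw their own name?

Recurrence: !8 = 8·!7 + (-1)^8.
!8 = 8·1854 + 1 = 14833

14833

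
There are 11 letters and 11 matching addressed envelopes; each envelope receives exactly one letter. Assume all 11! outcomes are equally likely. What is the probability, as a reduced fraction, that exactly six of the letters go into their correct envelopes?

Favorable outcomes: C(11,6)·!5 = 462·44 = 20328.
Total outcomes: 11! = 39916800.
Probability = 20328/39916800 = 11/21600.

11/21600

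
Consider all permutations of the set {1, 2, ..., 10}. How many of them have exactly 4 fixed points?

55650

Pick the 4 fixed positions: C(10,4) = 210 ways.
The other 6 form a derangement: !6 = 265.
Total: 210 × 265 = 55650.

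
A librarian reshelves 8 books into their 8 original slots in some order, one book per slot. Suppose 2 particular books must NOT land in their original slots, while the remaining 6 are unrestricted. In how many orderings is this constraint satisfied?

Let A_j be the event that the j-th constrained one is fixed. By inclusion-exclusion over the 2 events:
Σ_{j=0}^{2} (-1)^j C(2,j)(8-j)!
= C(2,0)·8! - C(2,1)·7! + C(2,2)·6!
= 40320 - 10080 + 720
= 30960

30960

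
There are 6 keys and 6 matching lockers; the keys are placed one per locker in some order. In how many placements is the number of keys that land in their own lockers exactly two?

135

Choose which 2 of the 6 are fixed: C(6,2) = 15.
The remaining 4 must be deranged: !4 = 9.
Total: 15 × 9 = 135.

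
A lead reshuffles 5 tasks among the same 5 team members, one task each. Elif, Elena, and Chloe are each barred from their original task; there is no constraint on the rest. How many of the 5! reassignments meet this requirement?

64

Inclusion-exclusion on the 3 forbidden self-matches:
Σ_{j=0}^{3} (-1)^j C(3,j)(5-j)!
= C(3,0)·5! - C(3,1)·4! + C(3,2)·3! - C(3,3)·2!
= 120 - 72 + 18 - 2
= 64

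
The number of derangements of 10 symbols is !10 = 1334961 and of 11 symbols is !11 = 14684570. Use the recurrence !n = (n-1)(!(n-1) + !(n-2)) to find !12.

176214841

!12 = (12-1)·(!11 + !10) = 11·(14684570 + 1334961) = 11·16019531 = 176214841.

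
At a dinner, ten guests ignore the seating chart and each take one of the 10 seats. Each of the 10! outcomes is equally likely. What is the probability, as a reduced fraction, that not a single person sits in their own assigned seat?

Favorable outcomes: !10 = 1334961.
Total outcomes: 10! = 3628800.
Probability = 1334961/3628800 = 16481/44800.

16481/44800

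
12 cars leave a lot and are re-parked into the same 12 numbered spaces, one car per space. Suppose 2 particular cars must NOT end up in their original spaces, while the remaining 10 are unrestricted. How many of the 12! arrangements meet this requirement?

402796800

Let A_j be the event that the j-th constrained one is fixed. By inclusion-exclusion over the 2 events:
Σ_{j=0}^{2} (-1)^j C(2,j)(12-j)!
= C(2,0)·12! - C(2,1)·11! + C(2,2)·10!
= 479001600 - 79833600 + 3628800
= 402796800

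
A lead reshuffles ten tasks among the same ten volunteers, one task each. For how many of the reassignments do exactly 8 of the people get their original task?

Pick the 8 fixed positions: C(10,8) = 45 ways.
The remaining 2 must be deranged: !2 = 1.
Total: 45 × 1 = 45.

45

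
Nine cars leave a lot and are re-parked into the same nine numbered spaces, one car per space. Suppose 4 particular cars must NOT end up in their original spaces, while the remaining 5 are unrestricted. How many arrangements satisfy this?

Inclusion-exclusion on the 4 forbidden self-matches:
Σ_{j=0}^{4} (-1)^j C(4,j)(9-j)!
= C(4,0)·9! - C(4,1)·8! + C(4,2)·7! - C(4,3)·6! + C(4,4)·5!
= 362880 - 161280 + 30240 - 2880 + 120
= 229080

229080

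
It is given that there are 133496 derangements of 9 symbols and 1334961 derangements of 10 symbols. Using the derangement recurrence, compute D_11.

D_11 = (11-1)·(D_10 + D_9) = 10·(1334961 + 133496) = 10·1468457 = 14684570.

14684570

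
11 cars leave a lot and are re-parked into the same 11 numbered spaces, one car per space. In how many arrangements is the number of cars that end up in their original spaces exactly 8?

Choose which 8 of the 11 are fixed: C(11,8) = 165.
The other 3 form a derangement: !3 = 2.
Total: 165 × 2 = 330.

330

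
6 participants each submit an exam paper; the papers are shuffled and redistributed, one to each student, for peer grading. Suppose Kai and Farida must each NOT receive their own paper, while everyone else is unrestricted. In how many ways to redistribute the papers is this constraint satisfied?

504

Let A_j be the event that the j-th constrained one is fixed. By inclusion-exclusion over the 2 events:
Σ_{j=0}^{2} (-1)^j C(2,j)(6-j)!
= C(2,0)·6! - C(2,1)·5! + C(2,2)·4!
= 720 - 240 + 24
= 504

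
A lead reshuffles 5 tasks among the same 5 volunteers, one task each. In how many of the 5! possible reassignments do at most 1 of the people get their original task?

Sum C(5,i)·!(5-i) for i = 0..1:
  i=0: C(5,0)·!5 = 1·44 = 44
  i=1: C(5,1)·!4 = 5·9 = 45
Total = 89.

89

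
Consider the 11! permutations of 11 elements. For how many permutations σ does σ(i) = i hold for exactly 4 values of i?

611820

Choose which 4 of the 11 are fixed: C(11,4) = 330.
The other 7 form a derangement: !7 = 1854.
Total: 330 × 1854 = 611820.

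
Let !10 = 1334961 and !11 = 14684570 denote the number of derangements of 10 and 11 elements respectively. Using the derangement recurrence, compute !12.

!12 = (12-1)·(!11 + !10) = 11·(14684570 + 1334961) = 11·16019531 = 176214841.

176214841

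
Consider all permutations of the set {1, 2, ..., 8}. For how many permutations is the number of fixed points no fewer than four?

Sum C(8,i)·!(8-i) for i = 4..8:
  i=4: C(8,4)·!4 = 70·9 = 630
  i=5: C(8,5)·!3 = 56·2 = 112
  i=6: C(8,6)·!2 = 28·1 = 28
  i=7: C(8,7)·!1 = 8·0 = 0
  i=8: C(8,8)·!0 = 1·1 = 1
Total = 771.

771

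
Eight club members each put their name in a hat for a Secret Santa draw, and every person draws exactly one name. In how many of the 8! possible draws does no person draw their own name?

14833

The subfactorial !8 = [8!/e] (nearest integer).
8! = 40320, and 40320/e ≈ 14832.90, so !8 = 14833.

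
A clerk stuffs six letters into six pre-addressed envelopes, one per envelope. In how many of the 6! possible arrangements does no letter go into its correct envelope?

265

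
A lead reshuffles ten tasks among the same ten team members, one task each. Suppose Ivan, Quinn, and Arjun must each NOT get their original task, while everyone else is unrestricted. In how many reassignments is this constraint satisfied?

2656080

Inclusion-exclusion on the 3 forbidden self-matches:
Σ_{j=0}^{3} (-1)^j C(3,j)(10-j)!
= C(3,0)·10! - C(3,1)·9! + C(3,2)·8! - C(3,3)·7!
= 3628800 - 1088640 + 120960 - 5040
= 2656080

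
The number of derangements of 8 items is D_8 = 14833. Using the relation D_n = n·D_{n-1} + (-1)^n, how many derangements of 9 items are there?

D_9 = 9·14833 - 1 = 133496.

133496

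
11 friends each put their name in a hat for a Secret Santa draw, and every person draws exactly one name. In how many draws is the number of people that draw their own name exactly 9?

55

Choose which 9 of the 11 are fixed: C(11,9) = 55.
The other 2 form a derangement: !2 = 1.
Total: 55 × 1 = 55.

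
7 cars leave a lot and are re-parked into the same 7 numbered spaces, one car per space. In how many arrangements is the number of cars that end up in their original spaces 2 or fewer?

4633

# with exactly i fixed is C(7,i)·!(7-i); sum over i=0..2:
  i=0: C(7,0)·!7 = 1·1854 = 1854
  i=1: C(7,1)·!6 = 7·265 = 1855
  i=2: C(7,2)·!5 = 21·44 = 924
Total = 4633.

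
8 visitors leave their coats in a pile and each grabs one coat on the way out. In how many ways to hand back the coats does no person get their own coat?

14833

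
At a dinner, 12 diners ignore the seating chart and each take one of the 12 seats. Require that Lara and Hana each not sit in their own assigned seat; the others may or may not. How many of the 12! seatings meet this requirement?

402796800

Let A_j be the event that the j-th constrained one is fixed. By inclusion-exclusion over the 2 events:
Σ_{j=0}^{2} (-1)^j C(2,j)(12-j)!
= C(2,0)·12! - C(2,1)·11! + C(2,2)·10!
= 479001600 - 79833600 + 3628800
= 402796800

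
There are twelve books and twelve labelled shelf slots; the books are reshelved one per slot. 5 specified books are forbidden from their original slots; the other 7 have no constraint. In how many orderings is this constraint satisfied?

312273360

Let A_j be the event that the j-th constrained one is fixed. By inclusion-exclusion over the 5 events:
Σ_{j=0}^{5} (-1)^j C(5,j)(12-j)!
= C(5,0)·12! - C(5,1)·11! + C(5,2)·10! - C(5,3)·9! + C(5,4)·8! - C(5,5)·7!
= 479001600 - 199584000 + 36288000 - 3628800 + 201600 - 5040
= 312273360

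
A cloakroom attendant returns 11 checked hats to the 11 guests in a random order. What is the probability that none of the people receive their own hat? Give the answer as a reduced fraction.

Favorable outcomes: !11 = 14684570.
Total outcomes: 11! = 39916800.
Probability = 14684570/39916800 = 1468457/3991680.

1468457/3991680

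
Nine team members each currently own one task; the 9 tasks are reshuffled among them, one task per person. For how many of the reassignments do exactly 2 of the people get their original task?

66744

Pick the 2 fixed positions: C(9,2) = 36 ways.
The remaining 7 must be deranged: !7 = 1854.
Total: 36 × 1854 = 66744.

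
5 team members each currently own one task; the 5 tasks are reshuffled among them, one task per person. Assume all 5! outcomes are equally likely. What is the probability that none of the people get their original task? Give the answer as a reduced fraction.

11/30

Favorable outcomes: !5 = 44.
Total outcomes: 5! = 120.
Probability = 44/120 = 11/30.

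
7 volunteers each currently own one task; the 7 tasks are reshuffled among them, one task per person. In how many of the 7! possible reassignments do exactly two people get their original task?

Choose which 2 of the 7 are fixed: C(7,2) = 21.
The remaining 5 must be deranged: !5 = 44.
Total: 21 × 44 = 924.

924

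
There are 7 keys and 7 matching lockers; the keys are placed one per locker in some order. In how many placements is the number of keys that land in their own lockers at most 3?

4948

Sum C(7,i)·!(7-i) for i = 0..3:
  i=0: C(7,0)·!7 = 1·1854 = 1854
  i=1: C(7,1)·!6 = 7·265 = 1855
  i=2: C(7,2)·!5 = 21·44 = 924
  i=3: C(7,3)·!4 = 35·9 = 315
Total = 4948.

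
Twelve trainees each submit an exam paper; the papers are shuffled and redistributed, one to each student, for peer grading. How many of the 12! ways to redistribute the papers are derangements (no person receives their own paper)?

176214841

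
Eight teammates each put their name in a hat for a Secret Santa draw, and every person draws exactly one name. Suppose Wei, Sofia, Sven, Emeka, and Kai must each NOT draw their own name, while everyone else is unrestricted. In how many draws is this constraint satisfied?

Inclusion-exclusion on the 5 forbidden self-matches:
Σ_{j=0}^{5} (-1)^j C(5,j)(8-j)!
= C(5,0)·8! - C(5,1)·7! + C(5,2)·6! - C(5,3)·5! + C(5,4)·4! - C(5,5)·3!
= 40320 - 25200 + 7200 - 1200 + 120 - 6
= 21234

21234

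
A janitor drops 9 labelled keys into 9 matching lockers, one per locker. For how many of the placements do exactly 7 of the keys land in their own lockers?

Choose which 7 of the 9 are fixed: C(9,7) = 36.
The other 2 form a derangement: !2 = 1.
Total: 36 × 1 = 36.

36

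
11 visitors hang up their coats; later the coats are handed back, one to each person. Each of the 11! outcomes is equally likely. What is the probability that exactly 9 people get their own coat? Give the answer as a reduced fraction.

1/725760

Favorable outcomes: C(11,9)·!2 = 55·1 = 55.
Total outcomes: 11! = 39916800.
Probability = 55/39916800 = 1/725760.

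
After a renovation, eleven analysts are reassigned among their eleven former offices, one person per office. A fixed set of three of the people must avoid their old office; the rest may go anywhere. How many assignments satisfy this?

Let A_j be the event that the j-th constrained one is fixed. By inclusion-exclusion over the 3 events:
Σ_{j=0}^{3} (-1)^j C(3,j)(11-j)!
= C(3,0)·11! - C(3,1)·10! + C(3,2)·9! - C(3,3)·8!
= 39916800 - 10886400 + 1088640 - 40320
= 30078720

30078720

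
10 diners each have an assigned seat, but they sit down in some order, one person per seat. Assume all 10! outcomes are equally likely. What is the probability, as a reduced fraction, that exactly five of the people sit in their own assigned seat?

11/3600

Favorable outcomes: C(10,5)·!5 = 252·44 = 11088.
Total outcomes: 10! = 3628800.
Probability = 11088/3628800 = 11/3600.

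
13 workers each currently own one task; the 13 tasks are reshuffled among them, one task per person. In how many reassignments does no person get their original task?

!13 is the nearest integer to 13!/e.
13! = 6227020800, and 6227020800/e ≈ 2290792932.07, so !13 = 2290792932.

2290792932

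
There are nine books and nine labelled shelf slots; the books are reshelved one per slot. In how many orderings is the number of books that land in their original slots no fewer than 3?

Sum C(9,i)·!(9-i) for i = 3..9:
  i=3: C(9,3)·!6 = 84·265 = 22260
  i=4: C(9,4)·!5 = 126·44 = 5544
  i=5: C(9,5)·!4 = 126·9 = 1134
  i=6: C(9,6)·!3 = 84·2 = 168
  i=7: C(9,7)·!2 = 36·1 = 36
  i=8: C(9,8)·!1 = 9·0 = 0
  i=9: C(9,9)·!0 = 1·1 = 1
Total = 29143.

29143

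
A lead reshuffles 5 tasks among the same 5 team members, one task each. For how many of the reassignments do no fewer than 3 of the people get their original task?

11

Sum C(5,i)·!(5-i) for i = 3..5:
  i=3: C(5,3)·!2 = 10·1 = 10
  i=4: C(5,4)·!1 = 5·0 = 0
  i=5: C(5,5)·!0 = 1·1 = 1
Total = 11.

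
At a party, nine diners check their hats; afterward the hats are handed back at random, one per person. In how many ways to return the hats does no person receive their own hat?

133496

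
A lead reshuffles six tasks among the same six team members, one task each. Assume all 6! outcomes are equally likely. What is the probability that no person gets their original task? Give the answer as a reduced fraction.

53/144

Favorable outcomes: !6 = 265.
Total outcomes: 6! = 720.
Probability = 265/720 = 53/144.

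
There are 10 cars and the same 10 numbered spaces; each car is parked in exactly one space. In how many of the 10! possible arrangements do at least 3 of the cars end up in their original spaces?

291394

# with exactly i fixed is C(10,i)·!(10-i); sum over i=3..10:
  i=3: C(10,3)·!7 = 120·1854 = 222480
  i=4: C(10,4)·!6 = 210·265 = 55650
  i=5: C(10,5)·!5 = 252·44 = 11088
  i=6: C(10,6)·!4 = 210·9 = 1890
  i=7: C(10,7)·!3 = 120·2 = 240
  i=8: C(10,8)·!2 = 45·1 = 45
  i=9: C(10,9)·!1 = 10·0 = 0
  i=10: C(10,10)·!0 = 1·1 = 1
Total = 291394.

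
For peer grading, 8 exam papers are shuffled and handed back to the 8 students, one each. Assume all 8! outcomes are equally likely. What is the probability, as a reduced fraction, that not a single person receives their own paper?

2119/5760

Favorable outcomes: !8 = 14833.
Total outcomes: 8! = 40320.
Probability = 14833/40320 = 2119/5760.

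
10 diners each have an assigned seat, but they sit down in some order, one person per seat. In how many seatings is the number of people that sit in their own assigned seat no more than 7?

3628754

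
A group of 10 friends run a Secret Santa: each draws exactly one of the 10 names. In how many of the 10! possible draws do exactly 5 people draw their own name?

11088

Pick the 5 fixed positions: C(10,5) = 252 ways.
The other 5 form a derangement: !5 = 44.
Total: 252 × 44 = 11088.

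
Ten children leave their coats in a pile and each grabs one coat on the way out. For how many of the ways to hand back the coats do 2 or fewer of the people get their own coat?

Sum C(10,i)·!(10-i) for i = 0..2:
  i=0: C(10,0)·!10 = 1·1334961 = 1334961
  i=1: C(10,1)·!9 = 10·133496 = 1334960
  i=2: C(10,2)·!8 = 45·14833 = 667485
Total = 3337406.

3337406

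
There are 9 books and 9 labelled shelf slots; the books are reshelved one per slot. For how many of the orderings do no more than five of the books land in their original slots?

362675

Sum C(9,i)·!(9-i) for i = 0..5:
  i=0: C(9,0)·!9 = 1·133496 = 133496
  i=1: C(9,1)·!8 = 9·14833 = 133497
  i=2: C(9,2)·!7 = 36·1854 = 66744
  i=3: C(9,3)·!6 = 84·265 = 22260
  i=4: C(9,4)·!5 = 126·44 = 5544
  i=5: C(9,5)·!4 = 126·9 = 1134
Total = 362675.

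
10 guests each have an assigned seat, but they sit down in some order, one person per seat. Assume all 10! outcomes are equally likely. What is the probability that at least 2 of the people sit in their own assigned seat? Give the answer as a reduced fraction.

958879/3628800

Favorable outcomes: Σ_{i≥2} C(10,i)·!(10-i) = 45·14833 + 120·1854 + 210·265 + 252·44 + 210·9 + 120·2 + 45·1 + 10·0 + 1·1 = 958879.
Total outcomes: 10! = 3628800.
Probability = 958879/3628800 = 958879/3628800.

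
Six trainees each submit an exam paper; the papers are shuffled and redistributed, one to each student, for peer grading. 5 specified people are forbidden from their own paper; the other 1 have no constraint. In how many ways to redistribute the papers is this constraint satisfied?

Inclusion-exclusion on the 5 forbidden self-matches:
Σ_{j=0}^{5} (-1)^j C(5,j)(6-j)!
= C(5,0)·6! - C(5,1)·5! + C(5,2)·4! - C(5,3)·3! + C(5,4)·2! - C(5,5)·1!
= 720 - 600 + 240 - 60 + 10 - 1
= 309

309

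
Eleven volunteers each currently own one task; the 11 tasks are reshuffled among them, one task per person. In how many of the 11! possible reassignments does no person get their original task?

14684570

The subfactorial !11 = [11!/e] (nearest integer).
11! = 39916800, and 39916800/e ≈ 14684570.08, so !11 = 14684570.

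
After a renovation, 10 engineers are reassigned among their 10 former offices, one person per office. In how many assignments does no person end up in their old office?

1334961

!10 = 10! · Σ_{k=0}^{10} (-1)^k/k!
= 10! - 10!/1! + 10!/2! - 10!/3! + 10!/4! - 10!/5! + 10!/6! - 10!/7! + 10!/8! - 10!/9! + 10!/10!
= 3628800 - 3628800 + 1814400 - 604800 + 151200 - 30240 + 5040 - 720 + 90 - 10 + 1
= 1334961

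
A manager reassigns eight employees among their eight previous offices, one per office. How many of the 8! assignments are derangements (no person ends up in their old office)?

14833

Recurrence: !8 = 8·!7 + (-1)^8.
!8 = 8·1854 + 1 = 14833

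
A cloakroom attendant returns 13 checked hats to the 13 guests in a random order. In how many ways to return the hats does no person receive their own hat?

2290792932

The subfactorial !13 = [13!/e] (nearest integer).
13! = 6227020800, and 6227020800/e ≈ 2290792932.07, so !13 = 2290792932.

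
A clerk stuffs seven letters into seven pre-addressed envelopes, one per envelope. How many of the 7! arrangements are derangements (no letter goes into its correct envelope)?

The subfactorial !7 = [7!/e] (nearest integer).
7! = 5040, and 5040/e ≈ 1854.11, so !7 = 1854.

1854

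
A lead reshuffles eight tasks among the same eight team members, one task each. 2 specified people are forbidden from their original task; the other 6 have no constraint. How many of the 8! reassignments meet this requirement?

30960

Let A_j be the event that the j-th constrained one is fixed. By inclusion-exclusion over the 2 events:
Σ_{j=0}^{2} (-1)^j C(2,j)(8-j)!
= C(2,0)·8! - C(2,1)·7! + C(2,2)·6!
= 40320 - 10080 + 720
= 30960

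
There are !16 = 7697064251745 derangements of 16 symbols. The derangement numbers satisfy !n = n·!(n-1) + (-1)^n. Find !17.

130850092279664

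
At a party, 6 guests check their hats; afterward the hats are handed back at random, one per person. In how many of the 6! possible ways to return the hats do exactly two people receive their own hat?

Choose which 2 of the 6 are fixed: C(6,2) = 15.
The remaining 4 must be deranged: !4 = 9.
Total: 15 × 9 = 135.

135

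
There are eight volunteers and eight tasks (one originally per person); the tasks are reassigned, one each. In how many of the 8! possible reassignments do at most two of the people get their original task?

# with exactly i fixed is C(8,i)·!(8-i); sum over i=0..2:
  i=0: C(8,0)·!8 = 1·14833 = 14833
  i=1: C(8,1)·!7 = 8·1854 = 14832
  i=2: C(8,2)·!6 = 28·265 = 7420
Total = 37085.

37085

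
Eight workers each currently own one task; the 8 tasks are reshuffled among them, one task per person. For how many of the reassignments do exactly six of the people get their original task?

28

Pick the 6 fixed positions: C(8,6) = 28 ways.
The remaining 2 must be deranged: !2 = 1.
Total: 28 × 1 = 28.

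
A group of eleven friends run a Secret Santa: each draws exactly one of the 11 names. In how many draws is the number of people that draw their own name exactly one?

14684571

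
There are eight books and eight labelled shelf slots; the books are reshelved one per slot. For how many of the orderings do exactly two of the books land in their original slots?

Pick the 2 fixed positions: C(8,2) = 28 ways.
The remaining 6 must be deranged: !6 = 265.
Total: 28 × 265 = 7420.

7420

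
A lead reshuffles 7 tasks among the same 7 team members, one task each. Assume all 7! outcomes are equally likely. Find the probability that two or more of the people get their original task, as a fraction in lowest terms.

1331/5040

Favorable outcomes: Σ_{i≥2} C(7,i)·!(7-i) = 21·44 + 35·9 + 35·2 + 21·1 + 7·0 + 1·1 = 1331.
Total outcomes: 7! = 5040.
Probability = 1331/5040 = 1331/5040.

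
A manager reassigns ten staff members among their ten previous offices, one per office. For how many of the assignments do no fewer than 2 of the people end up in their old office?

958879

Sum C(10,i)·!(10-i) for i = 2..10:
  i=2: C(10,2)·!8 = 45·14833 = 667485
  i=3: C(10,3)·!7 = 120·1854 = 222480
  i=4: C(10,4)·!6 = 210·265 = 55650
  i=5: C(10,5)·!5 = 252·44 = 11088
  i=6: C(10,6)·!4 = 210·9 = 1890
  i=7: C(10,7)·!3 = 120·2 = 240
  i=8: C(10,8)·!2 = 45·1 = 45
  i=9: C(10,9)·!1 = 10·0 = 0
  i=10: C(10,10)·!0 = 1·1 = 1
Total = 958879.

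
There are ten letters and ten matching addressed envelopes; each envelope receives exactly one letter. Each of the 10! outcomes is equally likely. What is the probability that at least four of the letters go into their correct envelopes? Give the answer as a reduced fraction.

Favorable outcomes: Σ_{i≥4} C(10,i)·!(10-i) = 210·265 + 252·44 + 210·9 + 120·2 + 45·1 + 10·0 + 1·1 = 68914.
Total outcomes: 10! = 3628800.
Probability = 68914/3628800 = 34457/1814400.

34457/1814400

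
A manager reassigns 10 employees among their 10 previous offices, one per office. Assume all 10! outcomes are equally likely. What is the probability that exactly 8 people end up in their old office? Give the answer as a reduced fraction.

1/80640

Favorable outcomes: C(10,8)·!2 = 45·1 = 45.
Total outcomes: 10! = 3628800.
Probability = 45/3628800 = 1/80640.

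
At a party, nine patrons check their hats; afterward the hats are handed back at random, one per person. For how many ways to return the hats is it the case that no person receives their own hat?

133496

Use !n = n·!(n-1) + (-1)^n.
!9 = 9·14833 - 1 = 133496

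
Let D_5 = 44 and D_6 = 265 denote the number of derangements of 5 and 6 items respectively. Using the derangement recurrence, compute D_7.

D_7 = (7-1)·(D_6 + D_5) = 6·(265 + 44) = 6·309 = 1854.

1854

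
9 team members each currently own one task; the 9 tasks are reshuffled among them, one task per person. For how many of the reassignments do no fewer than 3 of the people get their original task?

29143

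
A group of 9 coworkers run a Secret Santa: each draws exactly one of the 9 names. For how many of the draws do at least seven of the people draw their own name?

37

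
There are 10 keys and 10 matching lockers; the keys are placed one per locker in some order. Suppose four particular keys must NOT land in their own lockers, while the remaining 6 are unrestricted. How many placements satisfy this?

2399760

Inclusion-exclusion on the 4 forbidden self-matches:
Σ_{j=0}^{4} (-1)^j C(4,j)(10-j)!
= C(4,0)·10! - C(4,1)·9! + C(4,2)·8! - C(4,3)·7! + C(4,4)·6!
= 3628800 - 1451520 + 241920 - 20160 + 720
= 2399760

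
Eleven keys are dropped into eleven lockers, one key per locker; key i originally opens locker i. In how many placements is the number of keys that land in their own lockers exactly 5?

122430

Choose which 5 of the 11 are fixed: C(11,5) = 462.
The remaining 6 must be deranged: !6 = 265.
Total: 462 × 265 = 122430.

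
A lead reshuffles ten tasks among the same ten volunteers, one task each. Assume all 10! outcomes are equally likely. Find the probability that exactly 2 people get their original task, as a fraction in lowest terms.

2119/11520

Favorable outcomes: C(10,2)·!8 = 45·14833 = 667485.
Total outcomes: 10! = 3628800.
Probability = 667485/3628800 = 2119/11520.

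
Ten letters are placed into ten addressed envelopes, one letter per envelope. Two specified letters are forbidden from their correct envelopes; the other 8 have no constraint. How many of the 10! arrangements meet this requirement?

2943360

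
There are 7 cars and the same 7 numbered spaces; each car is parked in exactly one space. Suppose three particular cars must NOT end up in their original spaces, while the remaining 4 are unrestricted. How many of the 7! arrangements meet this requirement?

3216

Inclusion-exclusion on the 3 forbidden self-matches:
Σ_{j=0}^{3} (-1)^j C(3,j)(7-j)!
= C(3,0)·7! - C(3,1)·6! + C(3,2)·5! - C(3,3)·4!
= 5040 - 2160 + 360 - 24
= 3216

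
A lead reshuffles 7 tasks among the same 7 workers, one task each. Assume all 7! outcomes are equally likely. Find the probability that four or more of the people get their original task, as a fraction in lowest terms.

Favorable outcomes: Σ_{i≥4} C(7,i)·!(7-i) = 35·2 + 21·1 + 7·0 + 1·1 = 92.
Total outcomes: 7! = 5040.
Probability = 92/5040 = 23/1260.

23/1260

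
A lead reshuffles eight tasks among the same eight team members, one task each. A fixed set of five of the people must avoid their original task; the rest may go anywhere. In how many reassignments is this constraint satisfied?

Let A_j be the event that the j-th constrained one is fixed. By inclusion-exclusion over the 5 events:
Σ_{j=0}^{5} (-1)^j C(5,j)(8-j)!
= C(5,0)·8! - C(5,1)·7! + C(5,2)·6! - C(5,3)·5! + C(5,4)·4! - C(5,5)·3!
= 40320 - 25200 + 7200 - 1200 + 120 - 6
= 21234

21234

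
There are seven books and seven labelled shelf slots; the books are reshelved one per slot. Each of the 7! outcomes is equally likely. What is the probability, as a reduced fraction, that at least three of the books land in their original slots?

Favorable outcomes: Σ_{i≥3} C(7,i)·!(7-i) = 35·9 + 35·2 + 21·1 + 7·0 + 1·1 = 407.
Total outcomes: 7! = 5040.
Probability = 407/5040 = 407/5040.

407/5040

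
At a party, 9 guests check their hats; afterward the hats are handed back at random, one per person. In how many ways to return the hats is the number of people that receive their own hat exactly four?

Pick the 4 fixed positions: C(9,4) = 126 ways.
The remaining 5 must be deranged: !5 = 44.
Total: 126 × 44 = 5544.

5544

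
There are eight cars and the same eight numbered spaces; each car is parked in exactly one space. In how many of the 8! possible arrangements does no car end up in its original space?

14833

!8 = 8! · Σ_{k=0}^{8} (-1)^k/k!
= 8! - 8!/1! + 8!/2! - 8!/3! + 8!/4! - 8!/5! + 8!/6! - 8!/7! + 8!/8!
= 40320 - 40320 + 20160 - 6720 + 1680 - 336 + 56 - 8 + 1
= 14833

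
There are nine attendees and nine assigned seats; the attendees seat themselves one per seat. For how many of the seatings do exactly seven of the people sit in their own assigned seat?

36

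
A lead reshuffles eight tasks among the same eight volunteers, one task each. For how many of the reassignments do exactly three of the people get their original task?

Pick the 3 fixed positions: C(8,3) = 56 ways.
The remaining 5 must be deranged: !5 = 44.
Total: 56 × 44 = 2464.

2464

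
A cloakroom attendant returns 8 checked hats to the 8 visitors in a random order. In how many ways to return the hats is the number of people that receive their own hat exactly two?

7420

Choose which 2 of the 8 are fixed: C(8,2) = 28.
The remaining 6 must be deranged: !6 = 265.
Total: 28 × 265 = 7420.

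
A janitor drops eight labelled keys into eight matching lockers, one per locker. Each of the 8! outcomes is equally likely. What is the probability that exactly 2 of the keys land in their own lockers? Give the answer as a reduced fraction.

Favorable outcomes: C(8,2)·!6 = 28·265 = 7420.
Total outcomes: 8! = 40320.
Probability = 7420/40320 = 53/288.

53/288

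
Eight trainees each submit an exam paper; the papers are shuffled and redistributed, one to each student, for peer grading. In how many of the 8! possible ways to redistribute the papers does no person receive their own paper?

14833

The subfactorial !8 = [8!/e] (nearest integer).
8! = 40320, and 40320/e ≈ 14832.90, so !8 = 14833.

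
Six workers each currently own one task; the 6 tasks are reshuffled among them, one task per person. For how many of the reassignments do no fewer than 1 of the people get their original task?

Sum C(6,i)·!(6-i) for i = 1..6:
  i=1: C(6,1)·!5 = 6·44 = 264
  i=2: C(6,2)·!4 = 15·9 = 135
  i=3: C(6,3)·!3 = 20·2 = 40
  i=4: C(6,4)·!2 = 15·1 = 15
  i=5: C(6,5)·!1 = 6·0 = 0
  i=6: C(6,6)·!0 = 1·1 = 1
Total = 455.

455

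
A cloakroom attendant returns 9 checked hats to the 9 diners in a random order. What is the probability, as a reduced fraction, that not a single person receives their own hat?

16687/45360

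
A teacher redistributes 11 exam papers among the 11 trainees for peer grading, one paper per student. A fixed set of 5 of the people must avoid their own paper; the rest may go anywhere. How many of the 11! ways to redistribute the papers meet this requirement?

25022880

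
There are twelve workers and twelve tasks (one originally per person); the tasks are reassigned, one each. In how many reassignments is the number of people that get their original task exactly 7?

34848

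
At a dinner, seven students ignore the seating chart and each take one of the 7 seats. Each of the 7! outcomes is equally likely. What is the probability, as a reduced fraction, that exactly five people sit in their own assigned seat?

1/240

Favorable outcomes: C(7,5)·!2 = 21·1 = 21.
Total outcomes: 7! = 5040.
Probability = 21/5040 = 1/240.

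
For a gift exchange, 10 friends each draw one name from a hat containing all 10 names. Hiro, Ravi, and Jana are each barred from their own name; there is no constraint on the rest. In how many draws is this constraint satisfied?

Let A_j be the event that the j-th constrained one is fixed. By inclusion-exclusion over the 3 events:
Σ_{j=0}^{3} (-1)^j C(3,j)(10-j)!
= C(3,0)·10! - C(3,1)·9! + C(3,2)·8! - C(3,3)·7!
= 3628800 - 1088640 + 120960 - 5040
= 2656080

2656080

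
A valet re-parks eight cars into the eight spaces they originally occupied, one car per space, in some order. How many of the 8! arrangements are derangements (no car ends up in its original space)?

!8 is the nearest integer to 8!/e.
8! = 40320, and 40320/e ≈ 14832.90, so !8 = 14833.

14833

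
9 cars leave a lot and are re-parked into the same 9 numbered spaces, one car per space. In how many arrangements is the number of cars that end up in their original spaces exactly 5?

1134

Choose which 5 of the 9 are fixed: C(9,5) = 126.
The other 4 form a derangement: !4 = 9.
Total: 126 × 9 = 1134.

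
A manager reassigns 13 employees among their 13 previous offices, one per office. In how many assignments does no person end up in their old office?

2290792932

The subfactorial !13 = [13!/e] (nearest integer).
13! = 6227020800, and 6227020800/e ≈ 2290792932.07, so !13 = 2290792932.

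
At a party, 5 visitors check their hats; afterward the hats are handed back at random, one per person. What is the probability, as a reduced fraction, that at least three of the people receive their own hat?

11/120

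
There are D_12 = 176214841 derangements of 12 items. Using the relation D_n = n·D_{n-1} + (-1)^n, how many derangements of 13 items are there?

2290792932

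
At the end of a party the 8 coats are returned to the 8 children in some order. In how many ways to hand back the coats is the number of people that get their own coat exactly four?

Choose which 4 of the 8 are fixed: C(8,4) = 70.
The other 4 form a derangement: !4 = 9.
Total: 70 × 9 = 630.

630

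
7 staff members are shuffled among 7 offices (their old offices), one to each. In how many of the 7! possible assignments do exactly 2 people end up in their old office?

Choose which 2 of the 7 are fixed: C(7,2) = 21.
The other 5 form a derangement: !5 = 44.
Total: 21 × 44 = 924.

924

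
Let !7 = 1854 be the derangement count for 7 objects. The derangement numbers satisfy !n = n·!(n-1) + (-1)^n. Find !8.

14833

!8 = 8·1854 + 1 = 14833.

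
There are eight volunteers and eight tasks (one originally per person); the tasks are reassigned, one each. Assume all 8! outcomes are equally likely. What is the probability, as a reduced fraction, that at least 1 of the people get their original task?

Favorable outcomes: Σ_{i≥1} C(8,i)·!(8-i) = 8·1854 + 28·265 + 56·44 + 70·9 + 56·2 + 28·1 + 8·0 + 1·1 = 25487.
Total outcomes: 8! = 40320.
Probability = 25487/40320 = 3641/5760.

3641/5760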